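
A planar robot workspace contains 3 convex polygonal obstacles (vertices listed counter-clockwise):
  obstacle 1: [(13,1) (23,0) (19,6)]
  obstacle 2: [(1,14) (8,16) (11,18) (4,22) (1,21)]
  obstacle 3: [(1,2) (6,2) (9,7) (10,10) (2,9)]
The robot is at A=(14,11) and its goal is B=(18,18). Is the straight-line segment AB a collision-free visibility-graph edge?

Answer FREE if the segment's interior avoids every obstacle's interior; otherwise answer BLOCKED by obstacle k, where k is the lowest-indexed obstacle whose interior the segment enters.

FREE

Obstacle 1 [(13,1) (23,0) (19,6)]:
  edge (13,1)–(23,0): clear
  edge (23,0)–(19,6): clear
  edge (19,6)–(13,1): clear
  midpoint (16,29/2) outside
  → clear
Obstacle 2 [(1,14) (8,16) (11,18) (4,22) (1,21)]:
  edge (1,14)–(8,16): clear
  edge (8,16)–(11,18): clear
  edge (11,18)–(4,22): clear
  edge (4,22)–(1,21): clear
  edge (1,21)–(1,14): clear
  midpoint (16,29/2) outside
  → clear
Obstacle 3 [(1,2) (6,2) (9,7) (10,10) (2,9)]:
  edge (1,2)–(6,2): clear
  edge (6,2)–(9,7): clear
  edge (9,7)–(10,10): clear
  edge (10,10)–(2,9): clear
  edge (2,9)–(1,2): clear
  midpoint (16,29/2) outside
  → clear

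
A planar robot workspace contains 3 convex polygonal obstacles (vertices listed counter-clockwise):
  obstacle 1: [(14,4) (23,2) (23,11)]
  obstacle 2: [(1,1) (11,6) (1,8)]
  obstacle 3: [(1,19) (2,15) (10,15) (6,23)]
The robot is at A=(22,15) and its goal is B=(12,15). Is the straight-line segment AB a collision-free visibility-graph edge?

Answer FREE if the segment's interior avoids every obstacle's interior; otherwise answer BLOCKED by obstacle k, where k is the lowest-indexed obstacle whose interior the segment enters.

FREE

Obstacle 1 [(14,4) (23,2) (23,11)]:
  edge (14,4)–(23,2): clear
  edge (23,2)–(23,11): clear
  edge (23,11)–(14,4): clear
  midpoint (17,15) outside
  → clear
Obstacle 2 [(1,1) (11,6) (1,8)]:
  edge (1,1)–(11,6): clear
  edge (11,6)–(1,8): clear
  edge (1,8)–(1,1): clear
  midpoint (17,15) outside
  → clear
Obstacle 3 [(1,19) (2,15) (10,15) (6,23)]:
  edge (1,19)–(2,15): clear
  edge (2,15)–(10,15): clear
  edge (10,15)–(6,23): clear
  edge (6,23)–(1,19): clear
  midpoint (17,15) outside
  → clear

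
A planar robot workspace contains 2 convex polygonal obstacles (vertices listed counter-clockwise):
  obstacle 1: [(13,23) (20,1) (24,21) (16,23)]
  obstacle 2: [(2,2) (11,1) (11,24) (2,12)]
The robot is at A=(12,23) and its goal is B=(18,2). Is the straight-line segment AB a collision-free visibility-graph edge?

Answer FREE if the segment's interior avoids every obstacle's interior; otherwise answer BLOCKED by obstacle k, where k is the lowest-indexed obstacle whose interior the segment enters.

FREE

Obstacle 1 [(13,23) (20,1) (24,21) (16,23)]:
  edge (13,23)–(20,1): clear
  edge (20,1)–(24,21): clear
  edge (24,21)–(16,23): clear
  edge (16,23)–(13,23): clear
  midpoint (15,25/2) outside
  → clear
Obstacle 2 [(2,2) (11,1) (11,24) (2,12)]:
  edge (2,2)–(11,1): clear
  edge (11,1)–(11,24): clear
  edge (11,24)–(2,12): clear
  edge (2,12)–(2,2): clear
  midpoint (15,25/2) outside
  → clear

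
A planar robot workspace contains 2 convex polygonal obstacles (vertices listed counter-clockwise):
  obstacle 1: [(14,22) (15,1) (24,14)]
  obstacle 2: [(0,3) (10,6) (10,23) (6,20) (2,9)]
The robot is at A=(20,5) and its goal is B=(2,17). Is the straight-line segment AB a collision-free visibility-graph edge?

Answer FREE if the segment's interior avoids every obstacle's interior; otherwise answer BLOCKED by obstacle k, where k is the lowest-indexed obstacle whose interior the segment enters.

Obstacle 1 [(14,22) (15,1) (24,14)]:
  edge (14,22)–(15,1): crosses AB
  edge (15,1)–(24,14): crosses AB
  edge (24,14)–(14,22): clear
  → BLOCKED
Obstacle 2 [(0,3) (10,6) (10,23) (6,20) (2,9)]:
  edge (0,3)–(10,6): clear
  edge (10,6)–(10,23): crosses AB
  edge (10,23)–(6,20): clear
  edge (6,20)–(2,9): crosses AB
  edge (2,9)–(0,3): clear
  → BLOCKED

BLOCKED by obstacle 1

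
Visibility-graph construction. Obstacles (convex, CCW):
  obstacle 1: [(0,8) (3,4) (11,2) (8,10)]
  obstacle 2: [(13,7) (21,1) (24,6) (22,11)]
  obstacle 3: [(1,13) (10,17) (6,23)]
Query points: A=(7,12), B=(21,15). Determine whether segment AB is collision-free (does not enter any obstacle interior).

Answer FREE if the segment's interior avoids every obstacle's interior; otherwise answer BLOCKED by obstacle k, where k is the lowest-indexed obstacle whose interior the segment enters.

Obstacle 1 [(0,8) (3,4) (11,2) (8,10)]:
  edge (0,8)–(3,4): clear
  edge (3,4)–(11,2): clear
  edge (11,2)–(8,10): clear
  edge (8,10)–(0,8): clear
  midpoint (14,27/2) outside
  → clear
Obstacle 2 [(13,7) (21,1) (24,6) (22,11)]:
  edge (13,7)–(21,1): clear
  edge (21,1)–(24,6): clear
  edge (24,6)–(22,11): clear
  edge (22,11)–(13,7): clear
  midpoint (14,27/2) outside
  → clear
Obstacle 3 [(1,13) (10,17) (6,23)]:
  edge (1,13)–(10,17): clear
  edge (10,17)–(6,23): clear
  edge (6,23)–(1,13): clear
  midpoint (14,27/2) outside
  → clear

FREE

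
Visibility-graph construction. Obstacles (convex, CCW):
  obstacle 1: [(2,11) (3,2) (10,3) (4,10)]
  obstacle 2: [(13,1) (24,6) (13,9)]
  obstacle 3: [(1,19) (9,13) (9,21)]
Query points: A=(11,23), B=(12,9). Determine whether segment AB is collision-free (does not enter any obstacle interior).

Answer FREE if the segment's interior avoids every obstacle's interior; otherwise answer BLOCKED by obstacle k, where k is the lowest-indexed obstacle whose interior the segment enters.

FREE

Obstacle 1 [(2,11) (3,2) (10,3) (4,10)]:
  edge (2,11)–(3,2): clear
  edge (3,2)–(10,3): clear
  edge (10,3)–(4,10): clear
  edge (4,10)–(2,11): clear
  midpoint (23/2,16) outside
  → clear
Obstacle 2 [(13,1) (24,6) (13,9)]:
  edge (13,1)–(24,6): clear
  edge (24,6)–(13,9): clear
  edge (13,9)–(13,1): clear
  midpoint (23/2,16) outside
  → clear
Obstacle 3 [(1,19) (9,13) (9,21)]:
  edge (1,19)–(9,13): clear
  edge (9,13)–(9,21): clear
  edge (9,21)–(1,19): clear
  midpoint (23/2,16) outside
  → clear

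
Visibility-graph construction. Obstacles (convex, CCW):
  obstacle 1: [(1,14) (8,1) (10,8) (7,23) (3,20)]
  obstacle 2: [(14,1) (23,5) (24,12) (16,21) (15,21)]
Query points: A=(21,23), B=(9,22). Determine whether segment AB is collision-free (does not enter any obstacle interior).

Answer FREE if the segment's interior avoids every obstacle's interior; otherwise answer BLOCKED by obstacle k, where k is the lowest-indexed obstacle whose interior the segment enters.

Obstacle 1 [(1,14) (8,1) (10,8) (7,23) (3,20)]:
  edge (1,14)–(8,1): clear
  edge (8,1)–(10,8): clear
  edge (10,8)–(7,23): clear
  edge (7,23)–(3,20): clear
  edge (3,20)–(1,14): clear
  midpoint (15,45/2) outside
  → clear
Obstacle 2 [(14,1) (23,5) (24,12) (16,21) (15,21)]:
  edge (14,1)–(23,5): clear
  edge (23,5)–(24,12): clear
  edge (24,12)–(16,21): clear
  edge (16,21)–(15,21): clear
  edge (15,21)–(14,1): clear
  midpoint (15,45/2) outside
  → clear

FREE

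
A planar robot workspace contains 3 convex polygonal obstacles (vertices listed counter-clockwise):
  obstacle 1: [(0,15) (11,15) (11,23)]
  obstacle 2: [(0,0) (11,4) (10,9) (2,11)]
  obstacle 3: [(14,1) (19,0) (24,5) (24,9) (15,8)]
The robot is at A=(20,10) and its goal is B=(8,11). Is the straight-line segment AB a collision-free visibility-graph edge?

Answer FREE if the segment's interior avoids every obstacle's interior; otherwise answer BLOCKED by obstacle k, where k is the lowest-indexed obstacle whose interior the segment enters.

Obstacle 1 [(0,15) (11,15) (11,23)]:
  edge (0,15)–(11,15): clear
  edge (11,15)–(11,23): clear
  edge (11,23)–(0,15): clear
  midpoint (14,21/2) outside
  → clear
Obstacle 2 [(0,0) (11,4) (10,9) (2,11)]:
  edge (0,0)–(11,4): clear
  edge (11,4)–(10,9): clear
  edge (10,9)–(2,11): clear
  edge (2,11)–(0,0): clear
  midpoint (14,21/2) outside
  → clear
Obstacle 3 [(14,1) (19,0) (24,5) (24,9) (15,8)]:
  edge (14,1)–(19,0): clear
  edge (19,0)–(24,5): clear
  edge (24,5)–(24,9): clear
  edge (24,9)–(15,8): clear
  edge (15,8)–(14,1): clear
  midpoint (14,21/2) outside
  → clear

FREE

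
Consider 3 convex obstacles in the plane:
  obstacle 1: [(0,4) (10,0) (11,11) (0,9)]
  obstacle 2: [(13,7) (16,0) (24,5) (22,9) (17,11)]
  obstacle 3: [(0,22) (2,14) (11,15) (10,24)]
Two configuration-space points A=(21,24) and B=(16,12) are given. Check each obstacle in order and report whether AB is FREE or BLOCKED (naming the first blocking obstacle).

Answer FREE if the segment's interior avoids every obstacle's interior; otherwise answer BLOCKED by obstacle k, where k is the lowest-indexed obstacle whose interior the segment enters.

Obstacle 1 [(0,4) (10,0) (11,11) (0,9)]:
  edge (0,4)–(10,0): clear
  edge (10,0)–(11,11): clear
  edge (11,11)–(0,9): clear
  edge (0,9)–(0,4): clear
  midpoint (37/2,18) outside
  → clear
Obstacle 2 [(13,7) (16,0) (24,5) (22,9) (17,11)]:
  edge (13,7)–(16,0): clear
  edge (16,0)–(24,5): clear
  edge (24,5)–(22,9): clear
  edge (22,9)–(17,11): clear
  edge (17,11)–(13,7): clear
  midpoint (37/2,18) outside
  → clear
Obstacle 3 [(0,22) (2,14) (11,15) (10,24)]:
  edge (0,22)–(2,14): clear
  edge (2,14)–(11,15): clear
  edge (11,15)–(10,24): clear
  edge (10,24)–(0,22): clear
  midpoint (37/2,18) outside
  → clear

FREE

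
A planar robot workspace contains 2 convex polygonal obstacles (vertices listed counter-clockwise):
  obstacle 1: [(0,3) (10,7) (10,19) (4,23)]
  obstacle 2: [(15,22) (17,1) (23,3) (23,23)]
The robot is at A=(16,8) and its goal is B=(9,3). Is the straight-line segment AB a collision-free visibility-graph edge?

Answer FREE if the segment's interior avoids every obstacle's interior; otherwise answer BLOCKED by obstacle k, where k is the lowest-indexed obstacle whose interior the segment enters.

FREE

Obstacle 1 [(0,3) (10,7) (10,19) (4,23)]:
  edge (0,3)–(10,7): clear
  edge (10,7)–(10,19): clear
  edge (10,19)–(4,23): clear
  edge (4,23)–(0,3): clear
  midpoint (25/2,11/2) outside
  → clear
Obstacle 2 [(15,22) (17,1) (23,3) (23,23)]:
  edge (15,22)–(17,1): clear
  edge (17,1)–(23,3): clear
  edge (23,3)–(23,23): clear
  edge (23,23)–(15,22): clear
  midpoint (25/2,11/2) outside
  → clear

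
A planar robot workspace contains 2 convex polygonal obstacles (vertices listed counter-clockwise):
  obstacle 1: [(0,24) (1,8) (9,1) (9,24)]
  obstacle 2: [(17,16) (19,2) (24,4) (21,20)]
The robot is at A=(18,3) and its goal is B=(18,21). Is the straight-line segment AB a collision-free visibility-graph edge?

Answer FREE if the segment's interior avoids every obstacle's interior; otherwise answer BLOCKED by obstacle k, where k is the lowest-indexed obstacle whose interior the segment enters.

Obstacle 1 [(0,24) (1,8) (9,1) (9,24)]:
  edge (0,24)–(1,8): clear
  edge (1,8)–(9,1): clear
  edge (9,1)–(9,24): clear
  edge (9,24)–(0,24): clear
  midpoint (18,12) outside
  → clear
Obstacle 2 [(17,16) (19,2) (24,4) (21,20)]:
  edge (17,16)–(19,2): crosses AB
  edge (19,2)–(24,4): clear
  edge (24,4)–(21,20): clear
  edge (21,20)–(17,16): crosses AB
  → BLOCKED

BLOCKED by obstacle 2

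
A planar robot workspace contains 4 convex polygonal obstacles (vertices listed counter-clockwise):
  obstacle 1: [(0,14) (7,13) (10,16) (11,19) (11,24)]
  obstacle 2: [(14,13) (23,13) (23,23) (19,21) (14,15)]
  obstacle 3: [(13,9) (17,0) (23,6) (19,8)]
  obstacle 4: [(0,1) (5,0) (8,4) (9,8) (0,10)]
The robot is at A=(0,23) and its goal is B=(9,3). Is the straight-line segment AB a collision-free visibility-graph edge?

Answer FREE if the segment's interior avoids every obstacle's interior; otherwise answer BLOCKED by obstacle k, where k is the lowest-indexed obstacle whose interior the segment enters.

Obstacle 1 [(0,14) (7,13) (10,16) (11,19) (11,24)]:
  edge (0,14)–(7,13): crosses AB
  edge (7,13)–(10,16): clear
  edge (10,16)–(11,19): clear
  edge (11,19)–(11,24): clear
  edge (11,24)–(0,14): crosses AB
  → BLOCKED
Obstacle 2 [(14,13) (23,13) (23,23) (19,21) (14,15)]:
  edge (14,13)–(23,13): clear
  edge (23,13)–(23,23): clear
  edge (23,23)–(19,21): clear
  edge (19,21)–(14,15): clear
  edge (14,15)–(14,13): clear
  midpoint (9/2,13) outside
  → clear
Obstacle 3 [(13,9) (17,0) (23,6) (19,8)]:
  edge (13,9)–(17,0): clear
  edge (17,0)–(23,6): clear
  edge (23,6)–(19,8): clear
  edge (19,8)–(13,9): clear
  midpoint (9/2,13) outside
  → clear
Obstacle 4 [(0,1) (5,0) (8,4) (9,8) (0,10)]:
  edge (0,1)–(5,0): clear
  edge (5,0)–(8,4): clear
  edge (8,4)–(9,8): crosses AB
  edge (9,8)–(0,10): crosses AB
  edge (0,10)–(0,1): clear
  → BLOCKED

BLOCKED by obstacle 1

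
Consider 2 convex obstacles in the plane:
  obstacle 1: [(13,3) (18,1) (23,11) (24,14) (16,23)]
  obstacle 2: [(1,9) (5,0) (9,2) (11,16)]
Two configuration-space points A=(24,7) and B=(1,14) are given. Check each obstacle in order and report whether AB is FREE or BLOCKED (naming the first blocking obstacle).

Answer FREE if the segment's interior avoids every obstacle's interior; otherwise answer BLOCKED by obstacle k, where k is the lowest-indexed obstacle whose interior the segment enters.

BLOCKED by obstacle 1

Obstacle 1 [(13,3) (18,1) (23,11) (24,14) (16,23)]:
  edge (13,3)–(18,1): clear
  edge (18,1)–(23,11): crosses AB
  edge (23,11)–(24,14): clear
  edge (24,14)–(16,23): clear
  edge (16,23)–(13,3): crosses AB
  → BLOCKED
Obstacle 2 [(1,9) (5,0) (9,2) (11,16)]:
  edge (1,9)–(5,0): clear
  edge (5,0)–(9,2): clear
  edge (9,2)–(11,16): crosses AB
  edge (11,16)–(1,9): crosses AB
  → BLOCKED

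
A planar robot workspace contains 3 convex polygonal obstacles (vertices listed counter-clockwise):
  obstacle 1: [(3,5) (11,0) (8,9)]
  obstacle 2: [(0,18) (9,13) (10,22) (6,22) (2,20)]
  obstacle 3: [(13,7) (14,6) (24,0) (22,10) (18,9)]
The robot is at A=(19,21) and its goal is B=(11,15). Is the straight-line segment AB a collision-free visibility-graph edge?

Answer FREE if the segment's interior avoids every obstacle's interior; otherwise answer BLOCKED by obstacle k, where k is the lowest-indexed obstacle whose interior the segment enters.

Obstacle 1 [(3,5) (11,0) (8,9)]:
  edge (3,5)–(11,0): clear
  edge (11,0)–(8,9): clear
  edge (8,9)–(3,5): clear
  midpoint (15,18) outside
  → clear
Obstacle 2 [(0,18) (9,13) (10,22) (6,22) (2,20)]:
  edge (0,18)–(9,13): clear
  edge (9,13)–(10,22): clear
  edge (10,22)–(6,22): clear
  edge (6,22)–(2,20): clear
  edge (2,20)–(0,18): clear
  midpoint (15,18) outside
  → clear
Obstacle 3 [(13,7) (14,6) (24,0) (22,10) (18,9)]:
  edge (13,7)–(14,6): clear
  edge (14,6)–(24,0): clear
  edge (24,0)–(22,10): clear
  edge (22,10)–(18,9): clear
  edge (18,9)–(13,7): clear
  midpoint (15,18) outside
  → clear

FREE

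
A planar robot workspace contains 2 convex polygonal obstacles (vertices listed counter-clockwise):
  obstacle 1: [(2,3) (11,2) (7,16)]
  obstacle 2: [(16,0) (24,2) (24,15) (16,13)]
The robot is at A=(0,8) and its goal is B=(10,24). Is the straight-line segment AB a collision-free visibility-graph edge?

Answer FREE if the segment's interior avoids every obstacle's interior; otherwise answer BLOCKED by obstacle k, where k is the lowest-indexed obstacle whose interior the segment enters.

FREE

Obstacle 1 [(2,3) (11,2) (7,16)]:
  edge (2,3)–(11,2): clear
  edge (11,2)–(7,16): clear
  edge (7,16)–(2,3): clear
  midpoint (5,16) outside
  → clear
Obstacle 2 [(16,0) (24,2) (24,15) (16,13)]:
  edge (16,0)–(24,2): clear
  edge (24,2)–(24,15): clear
  edge (24,15)–(16,13): clear
  edge (16,13)–(16,0): clear
  midpoint (5,16) outside
  → clear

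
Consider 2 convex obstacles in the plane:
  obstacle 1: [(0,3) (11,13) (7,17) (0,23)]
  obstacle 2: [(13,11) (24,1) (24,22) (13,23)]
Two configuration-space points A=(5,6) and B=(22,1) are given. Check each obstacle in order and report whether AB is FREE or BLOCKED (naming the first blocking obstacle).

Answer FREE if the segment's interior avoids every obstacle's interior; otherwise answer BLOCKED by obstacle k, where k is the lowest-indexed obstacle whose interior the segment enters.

Obstacle 1 [(0,3) (11,13) (7,17) (0,23)]:
  edge (0,3)–(11,13): clear
  edge (11,13)–(7,17): clear
  edge (7,17)–(0,23): clear
  edge (0,23)–(0,3): clear
  midpoint (27/2,7/2) outside
  → clear
Obstacle 2 [(13,11) (24,1) (24,22) (13,23)]:
  edge (13,11)–(24,1): clear
  edge (24,1)–(24,22): clear
  edge (24,22)–(13,23): clear
  edge (13,23)–(13,11): clear
  midpoint (27/2,7/2) outside
  → clear

FREE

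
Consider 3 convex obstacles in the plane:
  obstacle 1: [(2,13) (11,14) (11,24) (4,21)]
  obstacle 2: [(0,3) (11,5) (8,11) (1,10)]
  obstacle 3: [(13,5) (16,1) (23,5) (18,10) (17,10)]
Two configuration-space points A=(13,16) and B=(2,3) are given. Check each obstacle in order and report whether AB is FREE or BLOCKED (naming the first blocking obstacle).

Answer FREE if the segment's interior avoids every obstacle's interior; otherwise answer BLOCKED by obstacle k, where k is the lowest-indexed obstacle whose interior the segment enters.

BLOCKED by obstacle 2

Obstacle 1 [(2,13) (11,14) (11,24) (4,21)]:
  edge (2,13)–(11,14): clear
  edge (11,14)–(11,24): clear
  edge (11,24)–(4,21): clear
  edge (4,21)–(2,13): clear
  midpoint (15/2,19/2) outside
  → clear
Obstacle 2 [(0,3) (11,5) (8,11) (1,10)]:
  edge (0,3)–(11,5): crosses AB
  edge (11,5)–(8,11): crosses AB
  edge (8,11)–(1,10): clear
  edge (1,10)–(0,3): clear
  → BLOCKED
Obstacle 3 [(13,5) (16,1) (23,5) (18,10) (17,10)]:
  edge (13,5)–(16,1): clear
  edge (16,1)–(23,5): clear
  edge (23,5)–(18,10): clear
  edge (18,10)–(17,10): clear
  edge (17,10)–(13,5): clear
  midpoint (15/2,19/2) outside
  → clear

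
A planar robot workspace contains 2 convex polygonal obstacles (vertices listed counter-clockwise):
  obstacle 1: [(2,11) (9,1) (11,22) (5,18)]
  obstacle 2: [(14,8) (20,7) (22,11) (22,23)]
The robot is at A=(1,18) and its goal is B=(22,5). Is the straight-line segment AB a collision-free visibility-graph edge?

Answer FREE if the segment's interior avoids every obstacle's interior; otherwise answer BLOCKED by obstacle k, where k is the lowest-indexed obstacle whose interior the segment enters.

Obstacle 1 [(2,11) (9,1) (11,22) (5,18)]:
  edge (2,11)–(9,1): clear
  edge (9,1)–(11,22): crosses AB
  edge (11,22)–(5,18): clear
  edge (5,18)–(2,11): crosses AB
  → BLOCKED
Obstacle 2 [(14,8) (20,7) (22,11) (22,23)]:
  edge (14,8)–(20,7): crosses AB
  edge (20,7)–(22,11): clear
  edge (22,11)–(22,23): clear
  edge (22,23)–(14,8): crosses AB
  → BLOCKED

BLOCKED by obstacle 1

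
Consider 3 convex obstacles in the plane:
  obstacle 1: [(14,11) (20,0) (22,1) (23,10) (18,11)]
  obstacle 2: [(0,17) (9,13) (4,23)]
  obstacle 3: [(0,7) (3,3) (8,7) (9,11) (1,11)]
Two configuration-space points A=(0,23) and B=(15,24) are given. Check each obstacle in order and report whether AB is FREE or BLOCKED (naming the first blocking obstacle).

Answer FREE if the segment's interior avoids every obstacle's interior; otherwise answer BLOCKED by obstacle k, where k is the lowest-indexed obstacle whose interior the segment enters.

FREE

Obstacle 1 [(14,11) (20,0) (22,1) (23,10) (18,11)]:
  edge (14,11)–(20,0): clear
  edge (20,0)–(22,1): clear
  edge (22,1)–(23,10): clear
  edge (23,10)–(18,11): clear
  edge (18,11)–(14,11): clear
  midpoint (15/2,47/2) outside
  → clear
Obstacle 2 [(0,17) (9,13) (4,23)]:
  edge (0,17)–(9,13): clear
  edge (9,13)–(4,23): clear
  edge (4,23)–(0,17): clear
  midpoint (15/2,47/2) outside
  → clear
Obstacle 3 [(0,7) (3,3) (8,7) (9,11) (1,11)]:
  edge (0,7)–(3,3): clear
  edge (3,3)–(8,7): clear
  edge (8,7)–(9,11): clear
  edge (9,11)–(1,11): clear
  edge (1,11)–(0,7): clear
  midpoint (15/2,47/2) outside
  → clear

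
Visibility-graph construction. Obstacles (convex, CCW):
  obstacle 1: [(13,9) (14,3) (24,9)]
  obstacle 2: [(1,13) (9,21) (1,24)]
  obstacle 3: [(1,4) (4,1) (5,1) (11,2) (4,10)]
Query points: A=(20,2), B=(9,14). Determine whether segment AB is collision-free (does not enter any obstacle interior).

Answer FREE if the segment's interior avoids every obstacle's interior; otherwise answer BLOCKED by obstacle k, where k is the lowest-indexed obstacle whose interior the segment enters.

Obstacle 1 [(13,9) (14,3) (24,9)]:
  edge (13,9)–(14,3): clear
  edge (14,3)–(24,9): crosses AB
  edge (24,9)–(13,9): crosses AB
  → BLOCKED
Obstacle 2 [(1,13) (9,21) (1,24)]:
  edge (1,13)–(9,21): clear
  edge (9,21)–(1,24): clear
  edge (1,24)–(1,13): clear
  midpoint (29/2,8) outside
  → clear
Obstacle 3 [(1,4) (4,1) (5,1) (11,2) (4,10)]:
  edge (1,4)–(4,1): clear
  edge (4,1)–(5,1): clear
  edge (5,1)–(11,2): clear
  edge (11,2)–(4,10): clear
  edge (4,10)–(1,4): clear
  midpoint (29/2,8) outside
  → clear

BLOCKED by obstacle 1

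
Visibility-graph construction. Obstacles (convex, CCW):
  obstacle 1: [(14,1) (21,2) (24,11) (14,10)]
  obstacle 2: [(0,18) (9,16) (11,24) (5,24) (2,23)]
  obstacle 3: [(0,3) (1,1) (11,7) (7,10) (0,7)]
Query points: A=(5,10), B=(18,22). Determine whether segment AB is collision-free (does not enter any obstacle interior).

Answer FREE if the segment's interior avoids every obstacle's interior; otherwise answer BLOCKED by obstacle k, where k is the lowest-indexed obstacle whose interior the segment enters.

Obstacle 1 [(14,1) (21,2) (24,11) (14,10)]:
  edge (14,1)–(21,2): clear
  edge (21,2)–(24,11): clear
  edge (24,11)–(14,10): clear
  edge (14,10)–(14,1): clear
  midpoint (23/2,16) outside
  → clear
Obstacle 2 [(0,18) (9,16) (11,24) (5,24) (2,23)]:
  edge (0,18)–(9,16): clear
  edge (9,16)–(11,24): clear
  edge (11,24)–(5,24): clear
  edge (5,24)–(2,23): clear
  edge (2,23)–(0,18): clear
  midpoint (23/2,16) outside
  → clear
Obstacle 3 [(0,3) (1,1) (11,7) (7,10) (0,7)]:
  edge (0,3)–(1,1): clear
  edge (1,1)–(11,7): clear
  edge (11,7)–(7,10): clear
  edge (7,10)–(0,7): clear
  edge (0,7)–(0,3): clear
  midpoint (23/2,16) outside
  → clear

FREE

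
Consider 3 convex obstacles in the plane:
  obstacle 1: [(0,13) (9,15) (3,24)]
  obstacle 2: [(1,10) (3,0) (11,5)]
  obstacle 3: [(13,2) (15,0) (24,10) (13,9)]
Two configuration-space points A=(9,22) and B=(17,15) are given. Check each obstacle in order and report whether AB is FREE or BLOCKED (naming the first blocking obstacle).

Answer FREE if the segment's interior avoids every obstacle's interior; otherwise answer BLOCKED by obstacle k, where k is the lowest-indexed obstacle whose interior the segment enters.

FREE

Obstacle 1 [(0,13) (9,15) (3,24)]:
  edge (0,13)–(9,15): clear
  edge (9,15)–(3,24): clear
  edge (3,24)–(0,13): clear
  midpoint (13,37/2) outside
  → clear
Obstacle 2 [(1,10) (3,0) (11,5)]:
  edge (1,10)–(3,0): clear
  edge (3,0)–(11,5): clear
  edge (11,5)–(1,10): clear
  midpoint (13,37/2) outside
  → clear
Obstacle 3 [(13,2) (15,0) (24,10) (13,9)]:
  edge (13,2)–(15,0): clear
  edge (15,0)–(24,10): clear
  edge (24,10)–(13,9): clear
  edge (13,9)–(13,2): clear
  midpoint (13,37/2) outside
  → clear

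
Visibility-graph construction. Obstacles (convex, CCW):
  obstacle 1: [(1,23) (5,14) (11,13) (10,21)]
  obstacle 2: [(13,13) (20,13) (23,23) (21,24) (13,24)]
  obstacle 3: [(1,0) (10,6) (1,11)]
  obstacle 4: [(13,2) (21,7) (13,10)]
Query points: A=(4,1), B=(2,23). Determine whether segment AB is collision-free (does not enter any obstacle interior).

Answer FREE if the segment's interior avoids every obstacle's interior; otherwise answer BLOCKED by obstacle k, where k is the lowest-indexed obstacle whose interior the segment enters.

Obstacle 1 [(1,23) (5,14) (11,13) (10,21)]:
  edge (1,23)–(5,14): crosses AB
  edge (5,14)–(11,13): clear
  edge (11,13)–(10,21): clear
  edge (10,21)–(1,23): crosses AB
  → BLOCKED
Obstacle 2 [(13,13) (20,13) (23,23) (21,24) (13,24)]:
  edge (13,13)–(20,13): clear
  edge (20,13)–(23,23): clear
  edge (23,23)–(21,24): clear
  edge (21,24)–(13,24): clear
  edge (13,24)–(13,13): clear
  midpoint (3,12) outside
  → clear
Obstacle 3 [(1,0) (10,6) (1,11)]:
  edge (1,0)–(10,6): crosses AB
  edge (10,6)–(1,11): crosses AB
  edge (1,11)–(1,0): clear
  → BLOCKED
Obstacle 4 [(13,2) (21,7) (13,10)]:
  edge (13,2)–(21,7): clear
  edge (21,7)–(13,10): clear
  edge (13,10)–(13,2): clear
  midpoint (3,12) outside
  → clear

BLOCKED by obstacle 1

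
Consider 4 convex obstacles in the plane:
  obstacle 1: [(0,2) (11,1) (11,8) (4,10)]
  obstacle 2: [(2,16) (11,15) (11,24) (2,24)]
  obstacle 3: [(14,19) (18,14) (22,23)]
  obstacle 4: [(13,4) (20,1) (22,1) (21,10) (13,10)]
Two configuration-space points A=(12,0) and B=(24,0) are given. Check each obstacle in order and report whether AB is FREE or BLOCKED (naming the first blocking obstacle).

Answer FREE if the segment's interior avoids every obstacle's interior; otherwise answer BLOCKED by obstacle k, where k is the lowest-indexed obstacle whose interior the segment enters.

Obstacle 1 [(0,2) (11,1) (11,8) (4,10)]:
  edge (0,2)–(11,1): clear
  edge (11,1)–(11,8): clear
  edge (11,8)–(4,10): clear
  edge (4,10)–(0,2): clear
  midpoint (18,0) outside
  → clear
Obstacle 2 [(2,16) (11,15) (11,24) (2,24)]:
  edge (2,16)–(11,15): clear
  edge (11,15)–(11,24): clear
  edge (11,24)–(2,24): clear
  edge (2,24)–(2,16): clear
  midpoint (18,0) outside
  → clear
Obstacle 3 [(14,19) (18,14) (22,23)]:
  edge (14,19)–(18,14): clear
  edge (18,14)–(22,23): clear
  edge (22,23)–(14,19): clear
  midpoint (18,0) outside
  → clear
Obstacle 4 [(13,4) (20,1) (22,1) (21,10) (13,10)]:
  edge (13,4)–(20,1): clear
  edge (20,1)–(22,1): clear
  edge (22,1)–(21,10): clear
  edge (21,10)–(13,10): clear
  edge (13,10)–(13,4): clear
  midpoint (18,0) outside
  → clear

FREE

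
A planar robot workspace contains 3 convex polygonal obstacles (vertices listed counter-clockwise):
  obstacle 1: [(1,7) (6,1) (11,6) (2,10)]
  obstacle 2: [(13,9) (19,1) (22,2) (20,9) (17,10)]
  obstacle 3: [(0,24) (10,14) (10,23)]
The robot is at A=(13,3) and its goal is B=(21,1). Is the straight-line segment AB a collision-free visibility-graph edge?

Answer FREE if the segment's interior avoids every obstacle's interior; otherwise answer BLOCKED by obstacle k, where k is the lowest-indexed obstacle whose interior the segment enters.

Obstacle 1 [(1,7) (6,1) (11,6) (2,10)]:
  edge (1,7)–(6,1): clear
  edge (6,1)–(11,6): clear
  edge (11,6)–(2,10): clear
  edge (2,10)–(1,7): clear
  midpoint (17,2) outside
  → clear
Obstacle 2 [(13,9) (19,1) (22,2) (20,9) (17,10)]:
  edge (13,9)–(19,1): crosses AB
  edge (19,1)–(22,2): crosses AB
  edge (22,2)–(20,9): clear
  edge (20,9)–(17,10): clear
  edge (17,10)–(13,9): clear
  → BLOCKED
Obstacle 3 [(0,24) (10,14) (10,23)]:
  edge (0,24)–(10,14): clear
  edge (10,14)–(10,23): clear
  edge (10,23)–(0,24): clear
  midpoint (17,2) outside
  → clear

BLOCKED by obstacle 2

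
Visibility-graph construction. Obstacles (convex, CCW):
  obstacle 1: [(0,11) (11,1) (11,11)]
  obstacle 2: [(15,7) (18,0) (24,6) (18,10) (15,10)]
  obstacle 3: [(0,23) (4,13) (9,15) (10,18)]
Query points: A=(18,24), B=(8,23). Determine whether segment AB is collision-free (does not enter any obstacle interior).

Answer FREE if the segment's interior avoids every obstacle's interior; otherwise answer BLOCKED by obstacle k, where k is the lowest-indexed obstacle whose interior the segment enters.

Obstacle 1 [(0,11) (11,1) (11,11)]:
  edge (0,11)–(11,1): clear
  edge (11,1)–(11,11): clear
  edge (11,11)–(0,11): clear
  midpoint (13,47/2) outside
  → clear
Obstacle 2 [(15,7) (18,0) (24,6) (18,10) (15,10)]:
  edge (15,7)–(18,0): clear
  edge (18,0)–(24,6): clear
  edge (24,6)–(18,10): clear
  edge (18,10)–(15,10): clear
  edge (15,10)–(15,7): clear
  midpoint (13,47/2) outside
  → clear
Obstacle 3 [(0,23) (4,13) (9,15) (10,18)]:
  edge (0,23)–(4,13): clear
  edge (4,13)–(9,15): clear
  edge (9,15)–(10,18): clear
  edge (10,18)–(0,23): clear
  midpoint (13,47/2) outside
  → clear

FREE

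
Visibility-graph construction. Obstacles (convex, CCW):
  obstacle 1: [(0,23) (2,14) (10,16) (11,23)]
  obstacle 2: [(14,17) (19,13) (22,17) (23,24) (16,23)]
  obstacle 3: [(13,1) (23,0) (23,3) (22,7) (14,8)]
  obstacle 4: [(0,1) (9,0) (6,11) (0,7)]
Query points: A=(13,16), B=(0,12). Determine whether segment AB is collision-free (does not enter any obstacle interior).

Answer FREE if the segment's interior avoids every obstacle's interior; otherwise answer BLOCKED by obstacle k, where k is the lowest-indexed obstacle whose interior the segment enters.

Obstacle 1 [(0,23) (2,14) (10,16) (11,23)]:
  edge (0,23)–(2,14): clear
  edge (2,14)–(10,16): clear
  edge (10,16)–(11,23): clear
  edge (11,23)–(0,23): clear
  midpoint (13/2,14) outside
  → clear
Obstacle 2 [(14,17) (19,13) (22,17) (23,24) (16,23)]:
  edge (14,17)–(19,13): clear
  edge (19,13)–(22,17): clear
  edge (22,17)–(23,24): clear
  edge (23,24)–(16,23): clear
  edge (16,23)–(14,17): clear
  midpoint (13/2,14) outside
  → clear
Obstacle 3 [(13,1) (23,0) (23,3) (22,7) (14,8)]:
  edge (13,1)–(23,0): clear
  edge (23,0)–(23,3): clear
  edge (23,3)–(22,7): clear
  edge (22,7)–(14,8): clear
  edge (14,8)–(13,1): clear
  midpoint (13/2,14) outside
  → clear
Obstacle 4 [(0,1) (9,0) (6,11) (0,7)]:
  edge (0,1)–(9,0): clear
  edge (9,0)–(6,11): clear
  edge (6,11)–(0,7): clear
  edge (0,7)–(0,1): clear
  midpoint (13/2,14) outside
  → clear

FREE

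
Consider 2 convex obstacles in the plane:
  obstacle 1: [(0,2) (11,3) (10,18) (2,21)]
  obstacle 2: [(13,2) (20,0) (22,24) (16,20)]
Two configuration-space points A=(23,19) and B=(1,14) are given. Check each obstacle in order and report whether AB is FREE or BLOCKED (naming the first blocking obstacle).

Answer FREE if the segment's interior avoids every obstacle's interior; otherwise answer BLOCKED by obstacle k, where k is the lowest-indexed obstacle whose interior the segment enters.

BLOCKED by obstacle 1

Obstacle 1 [(0,2) (11,3) (10,18) (2,21)]:
  edge (0,2)–(11,3): clear
  edge (11,3)–(10,18): crosses AB
  edge (10,18)–(2,21): clear
  edge (2,21)–(0,2): crosses AB
  → BLOCKED
Obstacle 2 [(13,2) (20,0) (22,24) (16,20)]:
  edge (13,2)–(20,0): clear
  edge (20,0)–(22,24): crosses AB
  edge (22,24)–(16,20): clear
  edge (16,20)–(13,2): crosses AB
  → BLOCKED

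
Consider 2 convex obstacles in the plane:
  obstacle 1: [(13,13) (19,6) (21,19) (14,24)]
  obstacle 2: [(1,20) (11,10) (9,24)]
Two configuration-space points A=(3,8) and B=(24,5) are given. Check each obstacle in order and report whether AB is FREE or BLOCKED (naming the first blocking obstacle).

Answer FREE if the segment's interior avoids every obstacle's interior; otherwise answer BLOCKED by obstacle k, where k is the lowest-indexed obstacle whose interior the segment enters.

FREE

Obstacle 1 [(13,13) (19,6) (21,19) (14,24)]:
  edge (13,13)–(19,6): clear
  edge (19,6)–(21,19): clear
  edge (21,19)–(14,24): clear
  edge (14,24)–(13,13): clear
  midpoint (27/2,13/2) outside
  → clear
Obstacle 2 [(1,20) (11,10) (9,24)]:
  edge (1,20)–(11,10): clear
  edge (11,10)–(9,24): clear
  edge (9,24)–(1,20): clear
  midpoint (27/2,13/2) outside
  → clear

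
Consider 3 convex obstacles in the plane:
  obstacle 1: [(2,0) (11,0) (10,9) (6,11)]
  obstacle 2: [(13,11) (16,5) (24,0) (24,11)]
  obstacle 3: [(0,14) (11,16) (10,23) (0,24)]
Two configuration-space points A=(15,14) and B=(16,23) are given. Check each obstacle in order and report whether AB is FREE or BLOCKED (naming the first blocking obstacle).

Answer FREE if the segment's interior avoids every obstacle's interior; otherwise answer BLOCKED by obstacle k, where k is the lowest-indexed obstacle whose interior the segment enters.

FREE

Obstacle 1 [(2,0) (11,0) (10,9) (6,11)]:
  edge (2,0)–(11,0): clear
  edge (11,0)–(10,9): clear
  edge (10,9)–(6,11): clear
  edge (6,11)–(2,0): clear
  midpoint (31/2,37/2) outside
  → clear
Obstacle 2 [(13,11) (16,5) (24,0) (24,11)]:
  edge (13,11)–(16,5): clear
  edge (16,5)–(24,0): clear
  edge (24,0)–(24,11): clear
  edge (24,11)–(13,11): clear
  midpoint (31/2,37/2) outside
  → clear
Obstacle 3 [(0,14) (11,16) (10,23) (0,24)]:
  edge (0,14)–(11,16): clear
  edge (11,16)–(10,23): clear
  edge (10,23)–(0,24): clear
  edge (0,24)–(0,14): clear
  midpoint (31/2,37/2) outside
  → clear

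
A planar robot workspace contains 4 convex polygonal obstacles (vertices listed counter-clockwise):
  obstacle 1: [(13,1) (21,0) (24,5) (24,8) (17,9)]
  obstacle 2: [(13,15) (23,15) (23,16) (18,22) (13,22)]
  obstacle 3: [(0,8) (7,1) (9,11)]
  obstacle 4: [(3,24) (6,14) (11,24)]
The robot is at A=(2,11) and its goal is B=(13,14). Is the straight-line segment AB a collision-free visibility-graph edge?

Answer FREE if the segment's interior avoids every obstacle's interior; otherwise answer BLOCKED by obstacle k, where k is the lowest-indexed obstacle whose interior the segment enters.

Obstacle 1 [(13,1) (21,0) (24,5) (24,8) (17,9)]:
  edge (13,1)–(21,0): clear
  edge (21,0)–(24,5): clear
  edge (24,5)–(24,8): clear
  edge (24,8)–(17,9): clear
  edge (17,9)–(13,1): clear
  midpoint (15/2,25/2) outside
  → clear
Obstacle 2 [(13,15) (23,15) (23,16) (18,22) (13,22)]:
  edge (13,15)–(23,15): clear
  edge (23,15)–(23,16): clear
  edge (23,16)–(18,22): clear
  edge (18,22)–(13,22): clear
  edge (13,22)–(13,15): clear
  midpoint (15/2,25/2) outside
  → clear
Obstacle 3 [(0,8) (7,1) (9,11)]:
  edge (0,8)–(7,1): clear
  edge (7,1)–(9,11): clear
  edge (9,11)–(0,8): clear
  midpoint (15/2,25/2) outside
  → clear
Obstacle 4 [(3,24) (6,14) (11,24)]:
  edge (3,24)–(6,14): clear
  edge (6,14)–(11,24): clear
  edge (11,24)–(3,24): clear
  midpoint (15/2,25/2) outside
  → clear

FREE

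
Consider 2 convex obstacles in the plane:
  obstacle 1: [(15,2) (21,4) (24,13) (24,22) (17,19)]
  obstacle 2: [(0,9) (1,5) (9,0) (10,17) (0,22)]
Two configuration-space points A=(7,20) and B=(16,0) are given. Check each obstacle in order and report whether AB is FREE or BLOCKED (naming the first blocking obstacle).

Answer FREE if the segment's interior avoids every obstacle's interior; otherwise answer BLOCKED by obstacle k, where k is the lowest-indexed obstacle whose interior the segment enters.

Obstacle 1 [(15,2) (21,4) (24,13) (24,22) (17,19)]:
  edge (15,2)–(21,4): crosses AB
  edge (21,4)–(24,13): clear
  edge (24,13)–(24,22): clear
  edge (24,22)–(17,19): clear
  edge (17,19)–(15,2): crosses AB
  → BLOCKED
Obstacle 2 [(0,9) (1,5) (9,0) (10,17) (0,22)]:
  edge (0,9)–(1,5): clear
  edge (1,5)–(9,0): clear
  edge (9,0)–(10,17): crosses AB
  edge (10,17)–(0,22): crosses AB
  edge (0,22)–(0,9): clear
  → BLOCKED

BLOCKED by obstacle 1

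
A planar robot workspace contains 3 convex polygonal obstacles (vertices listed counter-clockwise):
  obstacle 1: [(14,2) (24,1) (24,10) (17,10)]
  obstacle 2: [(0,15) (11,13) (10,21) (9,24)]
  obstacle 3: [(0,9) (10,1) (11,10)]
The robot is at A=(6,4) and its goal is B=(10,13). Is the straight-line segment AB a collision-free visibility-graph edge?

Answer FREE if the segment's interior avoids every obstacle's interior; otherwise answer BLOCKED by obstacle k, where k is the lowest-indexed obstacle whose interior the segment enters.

BLOCKED by obstacle 3

Obstacle 1 [(14,2) (24,1) (24,10) (17,10)]:
  edge (14,2)–(24,1): clear
  edge (24,1)–(24,10): clear
  edge (24,10)–(17,10): clear
  edge (17,10)–(14,2): clear
  midpoint (8,17/2) outside
  → clear
Obstacle 2 [(0,15) (11,13) (10,21) (9,24)]:
  edge (0,15)–(11,13): clear
  edge (11,13)–(10,21): clear
  edge (10,21)–(9,24): clear
  edge (9,24)–(0,15): clear
  midpoint (8,17/2) outside
  → clear
Obstacle 3 [(0,9) (10,1) (11,10)]:
  edge (0,9)–(10,1): crosses AB
  edge (10,1)–(11,10): clear
  edge (11,10)–(0,9): crosses AB
  → BLOCKED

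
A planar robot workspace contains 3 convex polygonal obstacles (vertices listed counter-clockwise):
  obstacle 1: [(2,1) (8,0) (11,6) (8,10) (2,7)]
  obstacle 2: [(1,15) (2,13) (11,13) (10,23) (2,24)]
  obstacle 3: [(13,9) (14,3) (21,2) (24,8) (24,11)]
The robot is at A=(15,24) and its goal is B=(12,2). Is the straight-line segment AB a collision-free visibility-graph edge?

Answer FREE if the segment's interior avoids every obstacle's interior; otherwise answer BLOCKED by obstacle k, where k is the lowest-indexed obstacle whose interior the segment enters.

Obstacle 1 [(2,1) (8,0) (11,6) (8,10) (2,7)]:
  edge (2,1)–(8,0): clear
  edge (8,0)–(11,6): clear
  edge (11,6)–(8,10): clear
  edge (8,10)–(2,7): clear
  edge (2,7)–(2,1): clear
  midpoint (27/2,13) outside
  → clear
Obstacle 2 [(1,15) (2,13) (11,13) (10,23) (2,24)]:
  edge (1,15)–(2,13): clear
  edge (2,13)–(11,13): clear
  edge (11,13)–(10,23): clear
  edge (10,23)–(2,24): clear
  edge (2,24)–(1,15): clear
  midpoint (27/2,13) outside
  → clear
Obstacle 3 [(13,9) (14,3) (21,2) (24,8) (24,11)]:
  edge (13,9)–(14,3): clear
  edge (14,3)–(21,2): clear
  edge (21,2)–(24,8): clear
  edge (24,8)–(24,11): clear
  edge (24,11)–(13,9): clear
  midpoint (27/2,13) outside
  → clear

FREE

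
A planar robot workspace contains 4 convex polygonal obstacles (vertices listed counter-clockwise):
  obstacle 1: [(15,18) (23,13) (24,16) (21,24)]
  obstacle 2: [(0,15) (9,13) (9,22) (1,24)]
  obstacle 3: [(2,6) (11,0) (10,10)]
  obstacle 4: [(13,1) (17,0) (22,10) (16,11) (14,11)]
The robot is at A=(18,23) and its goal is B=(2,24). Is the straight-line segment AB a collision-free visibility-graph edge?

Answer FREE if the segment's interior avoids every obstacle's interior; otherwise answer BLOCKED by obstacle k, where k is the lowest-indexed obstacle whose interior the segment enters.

Obstacle 1 [(15,18) (23,13) (24,16) (21,24)]:
  edge (15,18)–(23,13): clear
  edge (23,13)–(24,16): clear
  edge (24,16)–(21,24): clear
  edge (21,24)–(15,18): clear
  midpoint (10,47/2) outside
  → clear
Obstacle 2 [(0,15) (9,13) (9,22) (1,24)]:
  edge (0,15)–(9,13): clear
  edge (9,13)–(9,22): clear
  edge (9,22)–(1,24): clear
  edge (1,24)–(0,15): clear
  midpoint (10,47/2) outside
  → clear
Obstacle 3 [(2,6) (11,0) (10,10)]:
  edge (2,6)–(11,0): clear
  edge (11,0)–(10,10): clear
  edge (10,10)–(2,6): clear
  midpoint (10,47/2) outside
  → clear
Obstacle 4 [(13,1) (17,0) (22,10) (16,11) (14,11)]:
  edge (13,1)–(17,0): clear
  edge (17,0)–(22,10): clear
  edge (22,10)–(16,11): clear
  edge (16,11)–(14,11): clear
  edge (14,11)–(13,1): clear
  midpoint (10,47/2) outside
  → clear

FREE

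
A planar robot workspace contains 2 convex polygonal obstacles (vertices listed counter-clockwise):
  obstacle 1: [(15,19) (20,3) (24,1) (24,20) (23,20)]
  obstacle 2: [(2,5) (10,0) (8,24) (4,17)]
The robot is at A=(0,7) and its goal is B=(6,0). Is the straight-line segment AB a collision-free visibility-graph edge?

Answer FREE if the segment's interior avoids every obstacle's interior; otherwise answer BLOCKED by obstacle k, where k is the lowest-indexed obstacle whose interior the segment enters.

Obstacle 1 [(15,19) (20,3) (24,1) (24,20) (23,20)]:
  edge (15,19)–(20,3): clear
  edge (20,3)–(24,1): clear
  edge (24,1)–(24,20): clear
  edge (24,20)–(23,20): clear
  edge (23,20)–(15,19): clear
  midpoint (3,7/2) outside
  → clear
Obstacle 2 [(2,5) (10,0) (8,24) (4,17)]:
  edge (2,5)–(10,0): clear
  edge (10,0)–(8,24): clear
  edge (8,24)–(4,17): clear
  edge (4,17)–(2,5): clear
  midpoint (3,7/2) outside
  → clear

FREE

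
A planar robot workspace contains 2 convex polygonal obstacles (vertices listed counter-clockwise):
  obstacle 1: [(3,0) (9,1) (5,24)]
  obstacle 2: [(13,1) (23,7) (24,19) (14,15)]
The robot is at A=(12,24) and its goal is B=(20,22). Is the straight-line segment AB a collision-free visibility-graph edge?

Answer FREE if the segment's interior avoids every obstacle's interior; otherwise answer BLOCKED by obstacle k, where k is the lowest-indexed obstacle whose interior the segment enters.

Obstacle 1 [(3,0) (9,1) (5,24)]:
  edge (3,0)–(9,1): clear
  edge (9,1)–(5,24): clear
  edge (5,24)–(3,0): clear
  midpoint (16,23) outside
  → clear
Obstacle 2 [(13,1) (23,7) (24,19) (14,15)]:
  edge (13,1)–(23,7): clear
  edge (23,7)–(24,19): clear
  edge (24,19)–(14,15): clear
  edge (14,15)–(13,1): clear
  midpoint (16,23) outside
  → clear

FREE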